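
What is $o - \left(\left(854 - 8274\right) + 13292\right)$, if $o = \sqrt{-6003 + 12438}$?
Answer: $-5872 + 3 \sqrt{715} \approx -5791.8$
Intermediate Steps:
$o = 3 \sqrt{715}$ ($o = \sqrt{6435} = 3 \sqrt{715} \approx 80.219$)
$o - \left(\left(854 - 8274\right) + 13292\right) = 3 \sqrt{715} - \left(\left(854 - 8274\right) + 13292\right) = 3 \sqrt{715} - \left(-7420 + 13292\right) = 3 \sqrt{715} - 5872 = -5872 + 3 \sqrt{715}$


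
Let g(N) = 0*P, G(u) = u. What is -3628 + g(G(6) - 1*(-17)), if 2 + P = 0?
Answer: -3628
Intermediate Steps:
P = -2 (P = -2 + 0 = -2)
g(N) = 0 (g(N) = 0*(-2) = 0)
-3628 + g(G(6) - 1*(-17)) = -3628 + 0 = -3628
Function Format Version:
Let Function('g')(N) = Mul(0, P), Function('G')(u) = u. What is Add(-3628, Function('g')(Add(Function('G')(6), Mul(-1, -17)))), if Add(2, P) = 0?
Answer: -3628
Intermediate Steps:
P = -2 (P = Add(-2, 0) = -2)
Function('g')(N) = 0 (Function('g')(N) = Mul(0, -2) = 0)
Add(-3628, Function('g')(Add(Function('G')(6), Mul(-1, -17)))) = Add(-3628, 0) = -3628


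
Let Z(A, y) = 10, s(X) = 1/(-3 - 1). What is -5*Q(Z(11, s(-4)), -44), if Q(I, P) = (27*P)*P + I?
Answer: -261410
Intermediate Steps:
s(X) = -¼ (s(X) = 1/(-4) = -¼)
Q(I, P) = I + 27*P² (Q(I, P) = 27*P² + I = I + 27*P²)
-5*Q(Z(11, s(-4)), -44) = -5*(10 + 27*(-44)²) = -5*(10 + 27*1936) = -5*(10 + 52272) = -5*52282 = -261410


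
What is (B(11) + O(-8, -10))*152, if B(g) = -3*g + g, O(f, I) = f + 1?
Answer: -4408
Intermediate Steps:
O(f, I) = 1 + f
B(g) = -2*g
(B(11) + O(-8, -10))*152 = (-2*11 + (1 - 8))*152 = (-22 - 7)*152 = -29*152 = -4408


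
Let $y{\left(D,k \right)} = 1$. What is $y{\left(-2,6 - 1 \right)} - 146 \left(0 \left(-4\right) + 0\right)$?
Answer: $1$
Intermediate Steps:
$y{\left(-2,6 - 1 \right)} - 146 \left(0 \left(-4\right) + 0\right) = 1 - 146 \left(0 \left(-4\right) + 0\right) = 1 - 146 \left(0 + 0\right) = 1 - 0 = 1 + 0 = 1$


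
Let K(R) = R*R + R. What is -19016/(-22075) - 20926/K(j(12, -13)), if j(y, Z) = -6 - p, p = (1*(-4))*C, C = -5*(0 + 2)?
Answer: -42257833/4569525 ≈ -9.2478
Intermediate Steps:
C = -10 (C = -5*2 = -10)
p = 40 (p = (1*(-4))*(-10) = -4*(-10) = 40)
j(y, Z) = -46 (j(y, Z) = -6 - 1*40 = -6 - 40 = -46)
K(R) = R + R² (K(R) = R² + R = R + R²)
-19016/(-22075) - 20926/K(j(12, -13)) = -19016/(-22075) - 20926*(-1/(46*(1 - 46))) = -19016*(-1/22075) - 20926/((-46*(-45))) = 19016/22075 - 20926/2070 = 19016/22075 - 20926*1/2070 = 19016/22075 - 10463/1035 = -42257833/4569525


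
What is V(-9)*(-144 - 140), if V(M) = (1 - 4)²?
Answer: -2556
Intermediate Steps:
V(M) = 9 (V(M) = (-3)² = 9)
V(-9)*(-144 - 140) = 9*(-144 - 140) = 9*(-284) = -2556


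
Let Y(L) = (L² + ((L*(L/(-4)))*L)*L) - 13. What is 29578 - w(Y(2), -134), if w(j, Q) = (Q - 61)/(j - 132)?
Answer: 857723/29 ≈ 29577.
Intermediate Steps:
Y(L) = -13 + L² - L⁴/4 (Y(L) = (L² + ((L*(L*(-¼)))*L)*L) - 13 = (L² + ((L*(-L/4))*L)*L) - 13 = (L² + ((-L²/4)*L)*L) - 13 = (L² + (-L³/4)*L) - 13 = (L² - L⁴/4) - 13 = -13 + L² - L⁴/4)
w(j, Q) = (-61 + Q)/(-132 + j)
29578 - w(Y(2), -134) = 29578 - (-61 - 134)/(-132 + (-13 + 2² - ¼*2⁴)) = 29578 - (-195)/(-132 + (-13 + 4 - ¼*16)) = 29578 - (-195)/(-132 + (-13 + 4 - 4)) = 29578 - (-195)/(-132 - 13) = 29578 - (-195)/(-145) = 29578 - (-1)*(-195)/145 = 29578 - 1*39/29 = 29578 - 39/29 = 857723/29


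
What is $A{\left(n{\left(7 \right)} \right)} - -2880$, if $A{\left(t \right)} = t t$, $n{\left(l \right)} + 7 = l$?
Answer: $2880$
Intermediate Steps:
$n{\left(l \right)} = -7 + l$
$A{\left(t \right)} = t^{2}$
$A{\left(n{\left(7 \right)} \right)} - -2880 = \left(-7 + 7\right)^{2} - -2880 = 0^{2} + 2880 = 0 + 2880 = 2880$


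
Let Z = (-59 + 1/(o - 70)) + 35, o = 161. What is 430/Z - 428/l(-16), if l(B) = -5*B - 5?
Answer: -3869074/163725 ≈ -23.632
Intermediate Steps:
l(B) = -5 - 5*B
Z = -2183/91 (Z = (-59 + 1/(161 - 70)) + 35 = (-59 + 1/91) + 35 = -5368/91 + 35 = -2183/91 ≈ -23.989)
430/Z - 428/l(-16) = 430/(-2183/91) - 428/(-5 - 5*(-16)) = 430*(-91/2183) - 428/(-5 + 80) = -39130/2183 - 428/75 = -3869074/163725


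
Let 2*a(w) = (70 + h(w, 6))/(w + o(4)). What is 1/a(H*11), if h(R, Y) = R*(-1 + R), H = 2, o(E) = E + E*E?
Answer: 3/19 ≈ 0.15789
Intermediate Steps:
o(E) = E + E²
a(w) = (70 + w*(-1 + w))/(2*(20 + w)) (a(w) = ((70 + w*(-1 + w))/(w + 4*(1 + 4)))/2 = ((70 + w*(-1 + w))/(w + 4*5))/2 = ((70 + w*(-1 + w))/(w + 20))/2 = ((70 + w*(-1 + w))/(20 + w))/2 = (70 + w*(-1 + w))/(2*(20 + w)))
1/a(H*11) = 1/((70 + (2*11)*(-1 + 2*11))/(2*(20 + 2*11))) = 1/((70 + 22*(-1 + 22))/(2*(20 + 22))) = 1/((½)*(70 + 22*21)/42) = 1/((½)*(1/42)*(70 + 462)) = 1/((½)*(1/42)*532) = 1/(19/3) = 3/19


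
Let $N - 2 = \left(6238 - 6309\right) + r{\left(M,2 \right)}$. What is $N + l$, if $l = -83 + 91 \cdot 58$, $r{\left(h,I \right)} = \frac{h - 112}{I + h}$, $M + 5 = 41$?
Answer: $5124$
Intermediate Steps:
$M = 36$ ($M = -5 + 41 = 36$)
$r{\left(h,I \right)} = \frac{-112 + h}{I + h}$
$l = 5195$ ($l = -83 + 5278 = 5195$)
$N = -71$ ($N = 2 + \left(\left(6238 - 6309\right) + \frac{-112 + 36}{2 + 36}\right) = 2 - \left(71 - \frac{1}{38} \left(-76\right)\right) = 2 + \left(-71 + \frac{1}{38} \left(-76\right)\right) = 2 - 73 = -71$)
$N + l = -71 + 5195 = 5124$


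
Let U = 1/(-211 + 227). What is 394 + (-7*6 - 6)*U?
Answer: 391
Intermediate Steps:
U = 1/16 ≈ 0.062500
394 + (-7*6 - 6)*U = 394 + (-7*6 - 6)*(1/16) = 394 + (-42 - 6)*(1/16) = 394 - 48*1/16 = 394 - 3 = 391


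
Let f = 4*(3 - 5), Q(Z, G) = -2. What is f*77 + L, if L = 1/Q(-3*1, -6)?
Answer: -1233/2 ≈ -616.50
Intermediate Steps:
L = -½ (L = 1/(-2) = -½ ≈ -0.50000)
f = -8 (f = 4*(-2) = -8)
f*77 + L = -8*77 - ½ = -616 - ½ = -1233/2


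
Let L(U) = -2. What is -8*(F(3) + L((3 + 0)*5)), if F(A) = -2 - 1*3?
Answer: 56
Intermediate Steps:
F(A) = -5 (F(A) = -2 - 3 = -5)
-8*(F(3) + L((3 + 0)*5)) = -8*(-5 - 2) = -8*(-7) = 56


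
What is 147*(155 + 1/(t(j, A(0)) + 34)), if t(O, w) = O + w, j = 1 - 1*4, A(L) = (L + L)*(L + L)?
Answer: 706482/31 ≈ 22790.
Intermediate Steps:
A(L) = 4*L**2 (A(L) = (2*L)*(2*L) = 4*L**2)
j = -3 (j = 1 - 4 = -3)
147*(155 + 1/(t(j, A(0)) + 34)) = 147*(155 + 1/((-3 + 4*0**2) + 34)) = 147*(155 + 1/((-3 + 4*0) + 34)) = 147*(155 + 1/((-3 + 0) + 34)) = 147*(155 + 1/(-3 + 34)) = 147*(155 + 1/31) = 147*(4806/31) = 706482/31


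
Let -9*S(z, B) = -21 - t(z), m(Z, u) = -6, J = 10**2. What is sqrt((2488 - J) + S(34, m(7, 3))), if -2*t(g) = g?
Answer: 2*sqrt(5374)/3 ≈ 48.872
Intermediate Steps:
t(g) = -g/2
J = 100
S(z, B) = 7/3 - z/18 (S(z, B) = -(-21 - (-1)*z/2)/9 = -(-21 + z/2)/9 = 7/3 - z/18)
sqrt((2488 - J) + S(34, m(7, 3))) = sqrt((2488 - 1*100) + (7/3 - 1/18*34)) = sqrt((2488 - 100) + (7/3 - 17/9)) = sqrt(2388 + 4/9) = sqrt(21496/9) = 2*sqrt(5374)/3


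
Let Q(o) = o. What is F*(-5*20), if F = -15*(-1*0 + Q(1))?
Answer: 1500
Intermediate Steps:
F = -15 (F = -15*(-1*0 + 1) = -15*(0 + 1) = -15*1 = -15)
F*(-5*20) = -(-75)*20 = -15*(-100) = 1500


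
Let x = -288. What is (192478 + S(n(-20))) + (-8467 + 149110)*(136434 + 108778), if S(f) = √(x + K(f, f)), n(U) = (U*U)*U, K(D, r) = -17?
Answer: 34487543794 + I*√305 ≈ 3.4488e+10 + 17.464*I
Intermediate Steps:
n(U) = U³ (n(U) = U²*U = U³)
S(f) = I*√305 (S(f) = √(-288 - 17) = √(-305) = I*√305)
(192478 + S(n(-20))) + (-8467 + 149110)*(136434 + 108778) = (192478 + I*√305) + (-8467 + 149110)*(136434 + 108778) = (192478 + I*√305) + 140643*245212 = (192478 + I*√305) + 34487351316 = 34487543794 + I*√305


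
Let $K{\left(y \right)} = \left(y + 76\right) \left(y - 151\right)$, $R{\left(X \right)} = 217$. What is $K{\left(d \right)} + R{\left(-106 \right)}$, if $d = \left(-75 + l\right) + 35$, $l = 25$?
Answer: $-9909$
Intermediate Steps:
$d = -15$ ($d = \left(-75 + 25\right) + 35 = -50 + 35 = -15$)
$K{\left(y \right)} = \left(-151 + y\right) \left(76 + y\right)$ ($K{\left(y \right)} = \left(76 + y\right) \left(-151 + y\right) = \left(-151 + y\right) \left(76 + y\right)$)
$K{\left(d \right)} + R{\left(-106 \right)} = \left(-11476 + \left(-15\right)^{2} - -1125\right) + 217 = \left(-11476 + 225 + 1125\right) + 217 = -10126 + 217 = -9909$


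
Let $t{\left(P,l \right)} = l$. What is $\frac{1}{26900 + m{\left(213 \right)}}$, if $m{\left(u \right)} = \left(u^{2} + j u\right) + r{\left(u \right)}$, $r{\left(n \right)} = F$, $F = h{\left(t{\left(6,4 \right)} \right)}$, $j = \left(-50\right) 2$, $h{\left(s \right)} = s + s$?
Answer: $\frac{1}{50977} \approx 1.9617 \cdot 10^{-5}$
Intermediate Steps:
$h{\left(s \right)} = 2 s$
$j = -100$
$F = 8$ ($F = 2 \cdot 4 = 8$)
$r{\left(n \right)} = 8$
$m{\left(u \right)} = 8 + u^{2} - 100 u$ ($m{\left(u \right)} = \left(u^{2} - 100 u\right) + 8 = 8 + u^{2} - 100 u$)
$\frac{1}{26900 + m{\left(213 \right)}} = \frac{1}{26900 + \left(8 + 213^{2} - 21300\right)} = \frac{1}{26900 + \left(8 + 45369 - 21300\right)} = \frac{1}{26900 + 24077} = \frac{1}{50977}$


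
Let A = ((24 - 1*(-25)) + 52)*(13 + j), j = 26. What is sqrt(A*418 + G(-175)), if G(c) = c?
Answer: sqrt(1646327) ≈ 1283.1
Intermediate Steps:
A = 3939 (A = ((24 - 1*(-25)) + 52)*(13 + 26) = ((24 + 25) + 52)*39 = (49 + 52)*39 = 101*39 = 3939)
sqrt(A*418 + G(-175)) = sqrt(3939*418 - 175) = sqrt(1646502 - 175) = sqrt(1646327)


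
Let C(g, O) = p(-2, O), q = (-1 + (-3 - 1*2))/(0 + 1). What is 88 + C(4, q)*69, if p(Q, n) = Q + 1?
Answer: 19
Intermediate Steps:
p(Q, n) = 1 + Q
q = -6 (q = (-1 + (-3 - 2))/1 = (-1 - 5)*1 = -6*1 = -6)
C(g, O) = -1 (C(g, O) = 1 - 2 = -1)
88 + C(4, q)*69 = 88 - 1*69 = 88 - 69 = 19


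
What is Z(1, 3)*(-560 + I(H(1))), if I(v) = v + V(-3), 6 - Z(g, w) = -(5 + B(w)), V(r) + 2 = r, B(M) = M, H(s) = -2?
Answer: -7938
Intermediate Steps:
V(r) = -2 + r
Z(g, w) = 11 + w (Z(g, w) = 6 - (-1)*(5 + w) = 6 - (-5 - w) = 6 + (5 + w) = 11 + w)
I(v) = -5 + v (I(v) = v + (-2 - 3) = v - 5 = -5 + v)
Z(1, 3)*(-560 + I(H(1))) = (11 + 3)*(-560 + (-5 - 2)) = 14*(-560 - 7) = 14*(-567) = -7938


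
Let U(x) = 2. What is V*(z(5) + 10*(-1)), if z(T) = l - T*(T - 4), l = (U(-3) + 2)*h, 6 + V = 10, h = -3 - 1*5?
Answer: -188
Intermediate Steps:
h = -8 (h = -3 - 5 = -8)
V = 4 (V = -6 + 10 = 4)
l = -32 (l = (2 + 2)*(-8) = 4*(-8) = -32)
z(T) = -32 - T*(-4 + T) (z(T) = -32 - T*(T - 4) = -32 - T*(-4 + T))
V*(z(5) + 10*(-1)) = 4*((-32 - 1*5² + 4*5) + 10*(-1)) = 4*((-32 - 1*25 + 20) - 10) = 4*((-32 - 25 + 20) - 10) = 4*(-37 - 10) = 4*(-47) = -188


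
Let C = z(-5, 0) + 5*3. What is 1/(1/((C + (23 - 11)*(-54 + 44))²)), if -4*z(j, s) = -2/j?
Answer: 1104601/100 ≈ 11046.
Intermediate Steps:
z(j, s) = 1/(2*j) (z(j, s) = -(-1)/(2*j) = 1/(2*j))
C = 149/10 (C = (½)/(-5) + 5*3 = (½)*(-⅕) + 15 = -⅒ + 15 = 149/10 ≈ 14.900)
1/(1/((C + (23 - 11)*(-54 + 44))²)) = 1/(1/((149/10 + (23 - 11)*(-54 + 44))²)) = 1/(1/((149/10 + 12*(-10))²)) = 1/(1/((149/10 - 120)²)) = 1/(1/((-1051/10)²)) = 1/(1/(1104601/100)) = 1/(100/1104601) = 1104601/100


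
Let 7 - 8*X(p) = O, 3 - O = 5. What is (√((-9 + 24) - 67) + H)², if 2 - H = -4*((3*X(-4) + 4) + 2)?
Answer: 6033/4 + 158*I*√13 ≈ 1508.3 + 569.68*I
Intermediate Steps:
O = -2 (O = 3 - 1*5 = 3 - 5 = -2)
X(p) = 9/8 (X(p) = 7/8 - ⅛*(-2) = 7/8 + ¼ = 9/8)
H = 79/2 (H = 2 - (-4)*((3*(9/8) + 4) + 2) = 2 - (-4)*((27/8 + 4) + 2) = 2 - (-4)*(59/8 + 2) = 2 - (-4)*75/8 = 2 - 1*(-75/2) = 2 + 75/2 = 79/2 ≈ 39.500)
(√((-9 + 24) - 67) + H)² = (√((-9 + 24) - 67) + 79/2)² = (√(15 - 67) + 79/2)² = (√(-52) + 79/2)² = (2*I*√13 + 79/2)² = (79/2 + 2*I*√13)²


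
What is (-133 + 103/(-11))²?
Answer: 2452356/121 ≈ 20267.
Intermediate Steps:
(-133 + 103/(-11))² = (-133 + 103*(-1/11))² = (-133 - 103/11)² = (-1566/11)² = 2452356/121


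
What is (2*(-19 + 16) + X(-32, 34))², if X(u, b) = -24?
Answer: 900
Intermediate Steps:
(2*(-19 + 16) + X(-32, 34))² = (2*(-19 + 16) - 24)² = (2*(-3) - 24)² = (-6 - 24)² = (-30)² = 900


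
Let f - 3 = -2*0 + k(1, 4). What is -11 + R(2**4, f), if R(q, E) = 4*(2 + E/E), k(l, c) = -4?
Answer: 1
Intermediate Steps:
f = -1 (f = 3 + (-2*0 - 4) = 3 + (0 - 4) = 3 - 4 = -1)
R(q, E) = 12 (R(q, E) = 4*(2 + 1) = 4*3 = 12)
-11 + R(2**4, f) = -11 + 12 = 1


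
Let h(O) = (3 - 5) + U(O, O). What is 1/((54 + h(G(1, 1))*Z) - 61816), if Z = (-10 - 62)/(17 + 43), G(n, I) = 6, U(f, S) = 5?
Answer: -5/308828 ≈ -1.6190e-5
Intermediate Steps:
Z = -6/5 (Z = -72/60 = -72*1/60 = -6/5 ≈ -1.2000)
h(O) = 3 (h(O) = (3 - 5) + 5 = -2 + 5 = 3)
1/((54 + h(G(1, 1))*Z) - 61816) = 1/((54 + 3*(-6/5)) - 61816) = 1/((54 - 18/5) - 61816) = 1/(252/5 - 61816) = 1/(-308828/5) = -5/308828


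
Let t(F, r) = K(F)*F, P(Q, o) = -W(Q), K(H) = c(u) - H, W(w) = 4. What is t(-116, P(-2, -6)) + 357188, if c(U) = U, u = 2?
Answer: 343500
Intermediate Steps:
K(H) = 2 - H
P(Q, o) = -4 (P(Q, o) = -1*4 = -4)
t(F, r) = F*(2 - F) (t(F, r) = (2 - F)*F = F*(2 - F))
t(-116, P(-2, -6)) + 357188 = -116*(2 - 1*(-116)) + 357188 = -116*(2 + 116) + 357188 = -116*118 + 357188 = -13688 + 357188 = 343500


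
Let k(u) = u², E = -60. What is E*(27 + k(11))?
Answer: -8880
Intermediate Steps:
E*(27 + k(11)) = -60*(27 + 11²) = -60*(27 + 121) = -60*148 = -8880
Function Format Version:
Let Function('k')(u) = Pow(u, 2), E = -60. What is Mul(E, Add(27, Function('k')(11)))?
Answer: -8880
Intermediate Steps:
Mul(E, Add(27, Function('k')(11))) = Mul(-60, Add(27, Pow(11, 2))) = Mul(-60, Add(27, 121)) = Mul(-60, 148) = -8880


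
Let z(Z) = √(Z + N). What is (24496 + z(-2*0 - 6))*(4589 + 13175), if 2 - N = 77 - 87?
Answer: 435146944 + 17764*√6 ≈ 4.3519e+8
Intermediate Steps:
N = 12 (N = 2 - (77 - 87) = 2 - 1*(-10) = 2 + 10 = 12)
z(Z) = √(12 + Z) (z(Z) = √(Z + 12) = √(12 + Z))
(24496 + z(-2*0 - 6))*(4589 + 13175) = (24496 + √(12 + (-2*0 - 6)))*(4589 + 13175) = (24496 + √(12 + (0 - 6)))*17764 = (24496 + √(12 - 6))*17764 = (24496 + √6)*17764 = 435146944 + 17764*√6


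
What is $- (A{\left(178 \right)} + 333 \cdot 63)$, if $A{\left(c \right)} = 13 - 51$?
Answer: $-20941$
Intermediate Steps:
$A{\left(c \right)} = -38$
$- (A{\left(178 \right)} + 333 \cdot 63) = - (-38 + 333 \cdot 63) = - (-38 + 20979) = \left(-1\right) 20941 = -20941$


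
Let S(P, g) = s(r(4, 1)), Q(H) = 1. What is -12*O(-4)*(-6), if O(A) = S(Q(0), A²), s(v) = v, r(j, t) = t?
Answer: 72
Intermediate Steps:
S(P, g) = 1
O(A) = 1
-12*O(-4)*(-6) = -12*1*(-6) = -12*(-6) = 72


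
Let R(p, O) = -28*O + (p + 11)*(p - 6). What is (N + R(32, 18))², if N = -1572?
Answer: 917764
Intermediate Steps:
R(p, O) = -28*O + (-6 + p)*(11 + p) (R(p, O) = -28*O + (11 + p)*(-6 + p) = -28*O + (-6 + p)*(11 + p))
(N + R(32, 18))² = (-1572 + (-66 + 32² - 28*18 + 5*32))² = (-1572 + (-66 + 1024 - 504 + 160))² = (-1572 + 614)² = (-958)² = 917764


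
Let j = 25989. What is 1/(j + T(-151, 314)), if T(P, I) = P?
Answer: 1/25838 ≈ 3.8703e-5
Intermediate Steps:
1/(j + T(-151, 314)) = 1/(25989 - 151) = 1/25838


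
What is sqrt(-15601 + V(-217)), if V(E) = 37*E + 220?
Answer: I*sqrt(23410) ≈ 153.0*I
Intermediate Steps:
V(E) = 220 + 37*E
sqrt(-15601 + V(-217)) = sqrt(-15601 + (220 + 37*(-217))) = sqrt(-15601 + (220 - 8029)) = sqrt(-15601 - 7809) = sqrt(-23410) = I*sqrt(23410)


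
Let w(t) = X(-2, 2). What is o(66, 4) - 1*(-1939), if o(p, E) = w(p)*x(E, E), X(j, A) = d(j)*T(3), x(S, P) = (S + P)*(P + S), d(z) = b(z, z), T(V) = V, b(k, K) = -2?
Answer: 1555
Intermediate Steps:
d(z) = -2
x(S, P) = (P + S)² (x(S, P) = (P + S)*(P + S) = (P + S)²)
X(j, A) = -6 (X(j, A) = -2*3 = -6)
w(t) = -6
o(p, E) = -24*E² (o(p, E) = -6*(E + E)² = -6*4*E² = -24*E²)
o(66, 4) - 1*(-1939) = -24*4² - 1*(-1939) = -24*16 + 1939 = -384 + 1939 = 1555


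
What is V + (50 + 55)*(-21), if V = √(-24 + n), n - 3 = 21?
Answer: -2205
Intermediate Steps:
n = 24 (n = 3 + 21 = 24)
V = 0 (V = √(-24 + 24) = √0 = 0)
V + (50 + 55)*(-21) = 0 + (50 + 55)*(-21) = 0 + 105*(-21) = 0 - 2205 = -2205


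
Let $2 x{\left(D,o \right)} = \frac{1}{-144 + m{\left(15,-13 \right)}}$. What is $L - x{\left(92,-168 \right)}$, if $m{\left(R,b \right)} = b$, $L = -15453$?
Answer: $- \frac{4852241}{314} \approx -15453.0$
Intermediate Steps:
$x{\left(D,o \right)} = - \frac{1}{314}$ ($x{\left(D,o \right)} = \frac{1}{2 \left(-144 - 13\right)} = \frac{1}{2 \left(-157\right)} = \frac{1}{2} \left(- \frac{1}{157}\right) = - \frac{1}{314}$)
$L - x{\left(92,-168 \right)} = -15453 - - \frac{1}{314} = -15453 + \frac{1}{314} = - \frac{4852241}{314}$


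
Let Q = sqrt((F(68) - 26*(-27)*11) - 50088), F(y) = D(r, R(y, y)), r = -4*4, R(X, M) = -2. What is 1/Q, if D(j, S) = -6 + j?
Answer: -I*sqrt(10597)/21194 ≈ -0.0048571*I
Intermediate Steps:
r = -16
F(y) = -22 (F(y) = -6 - 16 = -22)
Q = 2*I*sqrt(10597) (Q = sqrt((-22 - 26*(-27)*11) - 50088) = sqrt((-22 - (-702)*11) - 50088) = sqrt((-22 - 1*(-7722)) - 50088) = sqrt((-22 + 7722) - 50088) = sqrt(7700 - 50088) = sqrt(-42388) = 2*I*sqrt(10597) ≈ 205.88*I)
1/Q = 1/(2*I*sqrt(10597)) = -I*sqrt(10597)/21194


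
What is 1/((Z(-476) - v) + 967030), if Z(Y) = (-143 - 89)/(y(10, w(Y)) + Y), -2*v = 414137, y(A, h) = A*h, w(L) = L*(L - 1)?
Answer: 1135022/1332627627551 ≈ 8.5172e-7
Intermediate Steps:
w(L) = L*(-1 + L)
v = -414137/2 (v = -½*414137 = -414137/2 ≈ -2.0707e+5)
Z(Y) = -232/(Y + 10*Y*(-1 + Y)) (Z(Y) = (-143 - 89)/(10*(Y*(-1 + Y)) + Y) = -232/(10*Y*(-1 + Y) + Y) = -232/(Y + 10*Y*(-1 + Y)))
1/((Z(-476) - v) + 967030) = 1/((-232/(-476*(-9 + 10*(-476))) - 1*(-414137/2)) + 967030) = 1/((-232*(-1/476)/(-9 - 4760) + 414137/2) + 967030) = 1/((-232*(-1/476)/(-4769) + 414137/2) + 967030) = 1/((-232*(-1/476)*(-1/4769) + 414137/2) + 967030) = 1/((-58/567511 + 414137/2) + 967030) = 1/(235027302891/1135022 + 967030) = 1/(1332627627551/1135022) = 1135022/1332627627551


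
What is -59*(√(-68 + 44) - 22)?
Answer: 1298 - 118*I*√6 ≈ 1298.0 - 289.04*I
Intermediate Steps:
-59*(√(-68 + 44) - 22) = -59*(√(-24) - 22) = -59*(2*I*√6 - 22) = -59*(-22 + 2*I*√6) = 1298 - 118*I*√6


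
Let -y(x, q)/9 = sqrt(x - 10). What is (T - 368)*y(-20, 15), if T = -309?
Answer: 6093*I*sqrt(30) ≈ 33373.0*I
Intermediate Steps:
y(x, q) = -9*sqrt(-10 + x) (y(x, q) = -9*sqrt(x - 10) = -9*sqrt(-10 + x))
(T - 368)*y(-20, 15) = (-309 - 368)*(-9*sqrt(-10 - 20)) = -(-6093)*sqrt(-30) = -(-6093)*I*sqrt(30) = 6093*I*sqrt(30)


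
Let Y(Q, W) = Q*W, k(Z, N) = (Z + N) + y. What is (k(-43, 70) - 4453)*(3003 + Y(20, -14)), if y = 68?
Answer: -11866834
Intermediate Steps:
k(Z, N) = 68 + N + Z (k(Z, N) = (Z + N) + 68 = (N + Z) + 68 = 68 + N + Z)
(k(-43, 70) - 4453)*(3003 + Y(20, -14)) = ((68 + 70 - 43) - 4453)*(3003 + 20*(-14)) = (95 - 4453)*(3003 - 280) = -4358*2723 = -11866834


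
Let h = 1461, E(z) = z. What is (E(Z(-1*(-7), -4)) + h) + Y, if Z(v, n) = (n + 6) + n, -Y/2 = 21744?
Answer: -42029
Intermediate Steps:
Y = -43488 (Y = -2*21744 = -43488)
Z(v, n) = 6 + 2*n (Z(v, n) = (6 + n) + n = 6 + 2*n)
(E(Z(-1*(-7), -4)) + h) + Y = ((6 + 2*(-4)) + 1461) - 43488 = ((6 - 8) + 1461) - 43488 = (-2 + 1461) - 43488 = 1459 - 43488 = -42029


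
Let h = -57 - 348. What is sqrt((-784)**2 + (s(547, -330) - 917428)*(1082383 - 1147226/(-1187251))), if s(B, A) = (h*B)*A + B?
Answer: sqrt(110139092137508163759021577)/1187251 ≈ 8.8395e+6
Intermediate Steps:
h = -405
s(B, A) = B - 405*A*B (s(B, A) = (-405*B)*A + B = -405*A*B + B = B - 405*A*B)
sqrt((-784)**2 + (s(547, -330) - 917428)*(1082383 - 1147226/(-1187251))) = sqrt((-784)**2 + (547*(1 - 405*(-330)) - 917428)*(1082383 - 1147226/(-1187251))) = sqrt(614656 + (547*(1 + 133650) - 917428)*(1082383 - 1147226*(-1/1187251))) = sqrt(614656 + (547*133651 - 917428)*(1082383 + 1147226/1187251)) = sqrt(614656 + (73107097 - 917428)*(1285061446359/1187251)) = sqrt(614656 + 72189669*(1285061446359/1187251)) = sqrt(614656 + 92768160457317465171/1187251) = sqrt(92768161187068415827/1187251) = sqrt(110139092137508163759021577)/1187251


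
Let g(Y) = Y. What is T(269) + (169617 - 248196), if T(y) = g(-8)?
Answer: -78587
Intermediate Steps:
T(y) = -8
T(269) + (169617 - 248196) = -8 + (169617 - 248196) = -8 - 78579 = -78587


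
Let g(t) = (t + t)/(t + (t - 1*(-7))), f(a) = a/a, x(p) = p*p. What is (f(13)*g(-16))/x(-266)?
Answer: 8/442225 ≈ 1.8090e-5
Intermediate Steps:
x(p) = p²
f(a) = 1
g(t) = 2*t/(7 + 2*t) (g(t) = (2*t)/(t + (t + 7)) = (2*t)/(t + (7 + t)) = (2*t)/(7 + 2*t) = 2*t/(7 + 2*t))
(f(13)*g(-16))/x(-266) = (1*(2*(-16)/(7 + 2*(-16))))/((-266)²) = (1*(2*(-16)/(7 - 32)))/70756 = (1*(2*(-16)/(-25)))*(1/70756) = (1*(2*(-16)*(-1/25)))*(1/70756) = (1*(32/25))*(1/70756) = (32/25)*(1/70756) = 8/442225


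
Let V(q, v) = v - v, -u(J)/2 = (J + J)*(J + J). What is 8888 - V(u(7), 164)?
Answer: 8888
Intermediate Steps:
u(J) = -8*J**2 (u(J) = -2*(J + J)*(J + J) = -2*2*J*2*J = -8*J**2)
V(q, v) = 0
8888 - V(u(7), 164) = 8888 - 1*0 = 8888 + 0 = 8888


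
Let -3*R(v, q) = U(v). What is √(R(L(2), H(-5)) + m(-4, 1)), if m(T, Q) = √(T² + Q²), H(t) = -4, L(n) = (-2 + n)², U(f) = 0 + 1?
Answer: √(-3 + 9*√17)/3 ≈ 1.9467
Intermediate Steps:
U(f) = 1
R(v, q) = -⅓ (R(v, q) = -⅓*1 = -⅓)
m(T, Q) = √(Q² + T²)
√(R(L(2), H(-5)) + m(-4, 1)) = √(-⅓ + √(1² + (-4)²)) = √(-⅓ + √(1 + 16)) = √(-⅓ + √17)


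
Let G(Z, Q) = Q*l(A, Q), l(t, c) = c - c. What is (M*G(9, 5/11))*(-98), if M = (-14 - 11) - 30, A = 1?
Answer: 0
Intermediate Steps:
l(t, c) = 0
G(Z, Q) = 0 (G(Z, Q) = Q*0 = 0)
M = -55 (M = -25 - 30 = -55)
(M*G(9, 5/11))*(-98) = -55*0*(-98) = 0*(-98) = 0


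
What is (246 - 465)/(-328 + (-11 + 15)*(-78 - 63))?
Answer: 219/892 ≈ 0.24552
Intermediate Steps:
(246 - 465)/(-328 + (-11 + 15)*(-78 - 63)) = -219/(-328 + 4*(-141)) = -219/(-328 - 564) = -219/(-892) = -219*(-1/892) = 219/892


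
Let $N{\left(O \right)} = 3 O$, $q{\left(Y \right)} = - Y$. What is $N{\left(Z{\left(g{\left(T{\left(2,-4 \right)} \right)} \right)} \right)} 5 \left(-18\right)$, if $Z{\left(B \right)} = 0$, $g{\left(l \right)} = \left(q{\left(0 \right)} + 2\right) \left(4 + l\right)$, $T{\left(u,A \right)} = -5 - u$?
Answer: $0$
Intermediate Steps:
$g{\left(l \right)} = 8 + 2 l$ ($g{\left(l \right)} = \left(\left(-1\right) 0 + 2\right) \left(4 + l\right) = \left(0 + 2\right) \left(4 + l\right) = 2 \left(4 + l\right) = 8 + 2 l$)
$N{\left(Z{\left(g{\left(T{\left(2,-4 \right)} \right)} \right)} \right)} 5 \left(-18\right) = 3 \cdot 0 \cdot 5 \left(-18\right) = 0 \cdot 5 \left(-18\right) = 0 \left(-18\right) = 0$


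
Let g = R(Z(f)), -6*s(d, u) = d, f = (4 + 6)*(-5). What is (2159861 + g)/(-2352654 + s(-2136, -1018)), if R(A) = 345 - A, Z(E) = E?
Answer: -1080128/1176149 ≈ -0.91836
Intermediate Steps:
f = -50 (f = 10*(-5) = -50)
s(d, u) = -d/6
g = 395 (g = 345 - 1*(-50) = 345 + 50 = 395)
(2159861 + g)/(-2352654 + s(-2136, -1018)) = (2159861 + 395)/(-2352654 - ⅙*(-2136)) = 2160256/(-2352654 + 356) = 2160256/(-2352298) = 2160256*(-1/2352298) = -1080128/1176149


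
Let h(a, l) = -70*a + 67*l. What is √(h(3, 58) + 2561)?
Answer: 9*√77 ≈ 78.975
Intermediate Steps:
√(h(3, 58) + 2561) = √((-70*3 + 67*58) + 2561) = √((-210 + 3886) + 2561) = √(3676 + 2561) = √6237 = 9*√77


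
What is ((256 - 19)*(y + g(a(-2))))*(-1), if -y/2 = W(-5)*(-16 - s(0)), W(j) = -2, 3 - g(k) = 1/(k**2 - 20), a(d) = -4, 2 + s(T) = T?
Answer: 50007/4 ≈ 12502.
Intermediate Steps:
s(T) = -2 + T
g(k) = 3 - 1/(-20 + k**2) (g(k) = 3 - 1/(k**2 - 20) = 3 - 1/(-20 + k**2))
y = -56 (y = -(-4)*(-16 - (-2 + 0)) = -(-4)*(-16 - 1*(-2)) = -(-4)*(-16 + 2) = -(-4)*(-14) = -2*28 = -56)
((256 - 19)*(y + g(a(-2))))*(-1) = ((256 - 19)*(-56 + (-61 + 3*(-4)**2)/(-20 + (-4)**2)))*(-1) = (237*(-56 + (-61 + 3*16)/(-20 + 16)))*(-1) = (237*(-56 + (-61 + 48)/(-4)))*(-1) = (237*(-56 - 1/4*(-13)))*(-1) = (237*(-56 + 13/4))*(-1) = (237*(-211/4))*(-1) = -50007/4*(-1) = 50007/4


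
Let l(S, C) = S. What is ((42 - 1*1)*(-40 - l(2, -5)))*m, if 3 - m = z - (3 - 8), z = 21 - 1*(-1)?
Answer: 41328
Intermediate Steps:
z = 22 (z = 21 + 1 = 22)
m = -24 (m = 3 - (22 - (3 - 8)) = 3 - (22 - 1*(-5)) = 3 - (22 + 5) = 3 - 1*27 = 3 - 27 = -24)
((42 - 1*1)*(-40 - l(2, -5)))*m = ((42 - 1*1)*(-40 - 1*2))*(-24) = ((42 - 1)*(-40 - 2))*(-24) = (41*(-42))*(-24) = -1722*(-24) = 41328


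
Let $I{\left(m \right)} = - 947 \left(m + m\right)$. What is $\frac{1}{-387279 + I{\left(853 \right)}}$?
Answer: $- \frac{1}{2002861} \approx -4.9929 \cdot 10^{-7}$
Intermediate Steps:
$I{\left(m \right)} = - 1894 m$ ($I{\left(m \right)} = - 947 \cdot 2 m = - 1894 m$)
$\frac{1}{-387279 + I{\left(853 \right)}} = \frac{1}{-387279 - 1615582} = \frac{1}{-2002861} = - \frac{1}{2002861}$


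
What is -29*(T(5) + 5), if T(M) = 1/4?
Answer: -609/4 ≈ -152.25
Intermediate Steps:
T(M) = ¼
-29*(T(5) + 5) = -29*(¼ + 5) = -29*21/4 = -609/4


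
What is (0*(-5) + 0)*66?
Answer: 0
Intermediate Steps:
(0*(-5) + 0)*66 = (0 + 0)*66 = 0*66 = 0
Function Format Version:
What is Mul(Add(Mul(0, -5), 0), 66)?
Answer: 0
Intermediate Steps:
Mul(Add(Mul(0, -5), 0), 66) = Mul(Add(0, 0), 66) = Mul(0, 66) = 0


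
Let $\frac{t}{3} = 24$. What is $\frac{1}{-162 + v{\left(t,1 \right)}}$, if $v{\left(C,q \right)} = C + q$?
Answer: $- \frac{1}{89} \approx -0.011236$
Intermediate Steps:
$t = 72$ ($t = 3 \cdot 24 = 72$)
$\frac{1}{-162 + v{\left(t,1 \right)}} = \frac{1}{-162 + \left(72 + 1\right)} = \frac{1}{-162 + 73} = \frac{1}{-89} = - \frac{1}{89}$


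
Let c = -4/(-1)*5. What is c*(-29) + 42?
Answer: -538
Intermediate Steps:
c = 20 (c = -4*(-1)*5 = 4*5 = 20)
c*(-29) + 42 = 20*(-29) + 42 = -580 + 42 = -538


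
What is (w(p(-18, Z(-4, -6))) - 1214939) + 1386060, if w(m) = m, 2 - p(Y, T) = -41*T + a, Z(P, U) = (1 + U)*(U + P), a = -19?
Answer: 173192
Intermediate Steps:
Z(P, U) = (1 + U)*(P + U)
p(Y, T) = 21 + 41*T (p(Y, T) = 2 - (-41*T - 19) = 2 - (-19 - 41*T) = 2 + (19 + 41*T) = 21 + 41*T)
(w(p(-18, Z(-4, -6))) - 1214939) + 1386060 = ((21 + 41*(-4 - 6 + (-6)**2 - 4*(-6))) - 1214939) + 1386060 = ((21 + 41*(-4 - 6 + 36 + 24)) - 1214939) + 1386060 = ((21 + 41*50) - 1214939) + 1386060 = ((21 + 2050) - 1214939) + 1386060 = (2071 - 1214939) + 1386060 = -1212868 + 1386060 = 173192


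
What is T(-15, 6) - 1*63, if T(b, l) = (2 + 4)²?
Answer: -27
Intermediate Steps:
T(b, l) = 36 (T(b, l) = 6² = 36)
T(-15, 6) - 1*63 = 36 - 1*63 = 36 - 63 = -27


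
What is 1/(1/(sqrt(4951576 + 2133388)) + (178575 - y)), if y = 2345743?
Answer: -15354307261952/33275363360269991935 - 2*sqrt(1771241)/33275363360269991935 ≈ -4.6143e-7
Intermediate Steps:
1/(1/(sqrt(4951576 + 2133388)) + (178575 - y)) = 1/(1/(sqrt(4951576 + 2133388)) + (178575 - 1*2345743)) = 1/(1/(sqrt(7084964)) + (178575 - 2345743)) = 1/(1/(2*sqrt(1771241)) - 2167168) = 1/(sqrt(1771241)/3542482 - 2167168) = 1/(-2167168 + sqrt(1771241)/3542482)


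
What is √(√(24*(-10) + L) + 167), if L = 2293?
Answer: √(167 + √2053) ≈ 14.571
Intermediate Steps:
√(√(24*(-10) + L) + 167) = √(√(24*(-10) + 2293) + 167) = √(√(-240 + 2293) + 167) = √(√2053 + 167) = √(167 + √2053)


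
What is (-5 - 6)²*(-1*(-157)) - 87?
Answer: 18910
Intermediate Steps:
(-5 - 6)²*(-1*(-157)) - 87 = (-11)²*157 - 87 = 121*157 - 87 = 18997 - 87 = 18910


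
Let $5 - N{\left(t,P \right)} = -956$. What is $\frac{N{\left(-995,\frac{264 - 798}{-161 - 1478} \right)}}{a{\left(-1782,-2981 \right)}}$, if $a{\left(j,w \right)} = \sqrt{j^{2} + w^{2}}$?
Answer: $\frac{961 \sqrt{99685}}{1096535} \approx 0.2767$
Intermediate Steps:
$N{\left(t,P \right)} = 961$ ($N{\left(t,P \right)} = 5 - -956 = 5 + 956 = 961$)
$\frac{N{\left(-995,\frac{264 - 798}{-161 - 1478} \right)}}{a{\left(-1782,-2981 \right)}} = \frac{961}{\sqrt{\left(-1782\right)^{2} + \left(-2981\right)^{2}}} = \frac{961}{\sqrt{3175524 + 8886361}} = \frac{961}{\sqrt{12061885}} = \frac{961}{11 \sqrt{99685}} = 961 \frac{\sqrt{99685}}{1096535} = \frac{961 \sqrt{99685}}{1096535}$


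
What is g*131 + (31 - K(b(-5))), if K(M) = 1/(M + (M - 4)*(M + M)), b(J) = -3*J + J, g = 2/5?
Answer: 10841/130 ≈ 83.392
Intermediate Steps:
g = ⅖ (g = 2*(⅕) = ⅖ ≈ 0.40000)
b(J) = -2*J
K(M) = 1/(M + 2*M*(-4 + M)) (K(M) = 1/(M + (-4 + M)*(2*M)) = 1/(M + 2*M*(-4 + M)))
g*131 + (31 - K(b(-5))) = (⅖)*131 + (31 - 1/(((-2*(-5)))*(-7 + 2*(-2*(-5))))) = 262/5 + (31 - 1/(10*(-7 + 2*10))) = 262/5 + (31 - 1/(10*(-7 + 20))) = 262/5 + (31 - 1/(10*13)) = 262/5 + (31 - 1*1/130) = 262/5 + (31 - 1/130) = 262/5 + 4029/130 = 10841/130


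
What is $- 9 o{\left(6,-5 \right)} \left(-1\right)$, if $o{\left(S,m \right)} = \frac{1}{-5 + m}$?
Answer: $- \frac{9}{10} \approx -0.9$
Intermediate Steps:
$- 9 o{\left(6,-5 \right)} \left(-1\right) = - \frac{9}{-5 - 5} \left(-1\right) = - \frac{9}{-10} \left(-1\right) = \left(-9\right) \left(- \frac{1}{10}\right) \left(-1\right) = \frac{9}{10} \left(-1\right) = - \frac{9}{10}$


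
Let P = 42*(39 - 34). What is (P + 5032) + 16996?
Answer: 22238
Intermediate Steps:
P = 210 (P = 42*5 = 210)
(P + 5032) + 16996 = (210 + 5032) + 16996 = 5242 + 16996 = 22238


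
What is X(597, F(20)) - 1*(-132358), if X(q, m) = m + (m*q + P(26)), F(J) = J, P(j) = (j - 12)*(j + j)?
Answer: 145046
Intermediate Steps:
P(j) = 2*j*(-12 + j) (P(j) = (-12 + j)*(2*j) = 2*j*(-12 + j))
X(q, m) = 728 + m + m*q (X(q, m) = m + (m*q + 2*26*(-12 + 26)) = m + (m*q + 2*26*14) = m + (m*q + 728) = m + (728 + m*q) = 728 + m + m*q)
X(597, F(20)) - 1*(-132358) = (728 + 20 + 20*597) - 1*(-132358) = (728 + 20 + 11940) + 132358 = 12688 + 132358 = 145046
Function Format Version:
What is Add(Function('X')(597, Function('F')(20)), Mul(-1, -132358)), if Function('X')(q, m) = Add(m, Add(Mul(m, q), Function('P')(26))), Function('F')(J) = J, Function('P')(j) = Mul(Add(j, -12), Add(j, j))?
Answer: 145046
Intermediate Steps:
Function('P')(j) = Mul(2, j, Add(-12, j)) (Function('P')(j) = Mul(Add(-12, j), Mul(2, j)) = Mul(2, j, Add(-12, j)))
Function('X')(q, m) = Add(728, m, Mul(m, q)) (Function('X')(q, m) = Add(m, Add(Mul(m, q), Mul(2, 26, Add(-12, 26)))) = Add(m, Add(Mul(m, q), Mul(2, 26, 14))) = Add(m, Add(Mul(m, q), 728)) = Add(m, Add(728, Mul(m, q))) = Add(728, m, Mul(m, q)))
Add(Function('X')(597, Function('F')(20)), Mul(-1, -132358)) = Add(Add(728, 20, Mul(20, 597)), Mul(-1, -132358)) = Add(Add(728, 20, 11940), 132358) = Add(12688, 132358) = 145046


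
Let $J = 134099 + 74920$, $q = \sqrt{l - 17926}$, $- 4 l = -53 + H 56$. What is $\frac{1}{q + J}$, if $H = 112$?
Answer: $\frac{836076}{174755847367} - \frac{2 i \sqrt{77923}}{174755847367} \approx 4.7843 \cdot 10^{-6} - 3.1947 \cdot 10^{-9} i$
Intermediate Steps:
$l = - \frac{6219}{4}$ ($l = - \frac{-53 + 112 \cdot 56}{4} = - \frac{-53 + 6272}{4} = \left(- \frac{1}{4}\right) 6219 = - \frac{6219}{4} \approx -1554.8$)
$q = \frac{i \sqrt{77923}}{2}$ ($q = \sqrt{- \frac{6219}{4} - 17926} = \sqrt{- \frac{77923}{4}} = \frac{i \sqrt{77923}}{2} \approx 139.57 i$)
$J = 209019$
$\frac{1}{q + J} = \frac{1}{\frac{i \sqrt{77923}}{2} + 209019} = \frac{1}{209019 + \frac{i \sqrt{77923}}{2}}$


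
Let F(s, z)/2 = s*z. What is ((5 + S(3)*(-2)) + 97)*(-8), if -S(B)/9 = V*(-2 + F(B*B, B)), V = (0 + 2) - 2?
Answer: -816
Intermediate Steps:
F(s, z) = 2*s*z (F(s, z) = 2*(s*z) = 2*s*z)
V = 0 (V = 2 - 2 = 0)
S(B) = 0 (S(B) = -0*(-2 + 2*(B*B)*B) = -0*(-2 + 2*B²*B) = -0*(-2 + 2*B³) = -9*0 = 0)
((5 + S(3)*(-2)) + 97)*(-8) = ((5 + 0*(-2)) + 97)*(-8) = ((5 + 0) + 97)*(-8) = (5 + 97)*(-8) = 102*(-8) = -816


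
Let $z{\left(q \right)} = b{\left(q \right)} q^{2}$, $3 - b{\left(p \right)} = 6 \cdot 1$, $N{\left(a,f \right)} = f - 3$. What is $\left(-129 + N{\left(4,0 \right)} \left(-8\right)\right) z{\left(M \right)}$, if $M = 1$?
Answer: $315$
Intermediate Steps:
$N{\left(a,f \right)} = -3 + f$ ($N{\left(a,f \right)} = f - 3 = -3 + f$)
$b{\left(p \right)} = -3$ ($b{\left(p \right)} = 3 - 6 \cdot 1 = 3 - 6 = -3$)
$z{\left(q \right)} = - 3 q^{2}$
$\left(-129 + N{\left(4,0 \right)} \left(-8\right)\right) z{\left(M \right)} = \left(-129 + \left(-3 + 0\right) \left(-8\right)\right) \left(- 3 \cdot 1^{2}\right) = \left(-129 - -24\right) \left(\left(-3\right) 1\right) = \left(-129 + 24\right) \left(-3\right) = \left(-105\right) \left(-3\right) = 315$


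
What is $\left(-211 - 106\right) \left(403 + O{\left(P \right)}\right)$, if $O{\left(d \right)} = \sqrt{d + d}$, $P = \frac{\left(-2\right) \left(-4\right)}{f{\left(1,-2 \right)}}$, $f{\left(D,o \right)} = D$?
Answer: $-129019$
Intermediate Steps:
$P = 8$ ($P = \frac{\left(-2\right) \left(-4\right)}{1} = 8 \cdot 1 = 8$)
$O{\left(d \right)} = \sqrt{2} \sqrt{d}$ ($O{\left(d \right)} = \sqrt{2 d} = \sqrt{2} \sqrt{d}$)
$\left(-211 - 106\right) \left(403 + O{\left(P \right)}\right) = \left(-211 - 106\right) \left(403 + \sqrt{2} \sqrt{8}\right) = \left(-211 - 106\right) \left(403 + \sqrt{2} \cdot 2 \sqrt{2}\right) = - 317 \left(403 + 4\right) = \left(-317\right) 407 = -129019$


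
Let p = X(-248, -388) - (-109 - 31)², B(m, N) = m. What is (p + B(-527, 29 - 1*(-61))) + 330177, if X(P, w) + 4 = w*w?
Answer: 460590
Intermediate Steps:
X(P, w) = -4 + w² (X(P, w) = -4 + w*w = -4 + w²)
p = 130940 (p = (-4 + (-388)²) - (-109 - 31)² = (-4 + 150544) - 1*(-140)² = 150540 - 1*19600 = 150540 - 19600 = 130940)
(p + B(-527, 29 - 1*(-61))) + 330177 = (130940 - 527) + 330177 = 130413 + 330177 = 460590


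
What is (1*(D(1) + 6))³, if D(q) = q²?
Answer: 343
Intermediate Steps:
(1*(D(1) + 6))³ = (1*(1² + 6))³ = (1*(1 + 6))³ = (1*7)³ = 7³ = 343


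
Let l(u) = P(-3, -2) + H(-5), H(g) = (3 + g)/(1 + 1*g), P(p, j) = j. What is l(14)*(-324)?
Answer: 486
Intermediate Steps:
H(g) = (3 + g)/(1 + g)
l(u) = -3/2 (l(u) = -2 + (3 - 5)/(1 - 5) = -2 - 2/(-4) = -2 - ¼*(-2) = -2 + ½ = -3/2)
l(14)*(-324) = -3/2*(-324) = 486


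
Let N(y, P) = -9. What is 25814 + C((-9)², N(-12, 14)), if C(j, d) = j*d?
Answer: 25085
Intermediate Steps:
C(j, d) = d*j
25814 + C((-9)², N(-12, 14)) = 25814 - 9*(-9)² = 25814 - 9*81 = 25814 - 729 = 25085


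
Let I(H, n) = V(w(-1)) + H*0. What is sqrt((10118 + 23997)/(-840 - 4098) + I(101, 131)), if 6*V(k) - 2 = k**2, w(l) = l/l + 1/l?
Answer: I*sqrt(17814658)/1646 ≈ 2.5642*I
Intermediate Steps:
w(l) = 1 + 1/l
V(k) = 1/3 + k**2/6
I(H, n) = 1/3 (I(H, n) = (1/3 + ((1 - 1)/(-1))**2/6) + H*0 = (1/3 + (-1*0)**2/6) + 0 = (1/3 + (1/6)*0**2) + 0 = (1/3 + (1/6)*0) + 0 = (1/3 + 0) + 0 = 1/3 + 0 = 1/3)
sqrt((10118 + 23997)/(-840 - 4098) + I(101, 131)) = sqrt((10118 + 23997)/(-840 - 4098) + 1/3) = sqrt(34115/(-4938) + 1/3) = sqrt(34115*(-1/4938) + 1/3) = sqrt(-34115/4938 + 1/3) = sqrt(-10823/1646) = I*sqrt(17814658)/1646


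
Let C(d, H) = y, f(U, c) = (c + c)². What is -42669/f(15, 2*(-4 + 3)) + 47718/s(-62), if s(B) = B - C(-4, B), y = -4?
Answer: -1619145/464 ≈ -3489.5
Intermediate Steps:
f(U, c) = 4*c² (f(U, c) = (2*c)² = 4*c²)
C(d, H) = -4
s(B) = 4 + B (s(B) = B - 1*(-4) = B + 4 = 4 + B)
-42669/f(15, 2*(-4 + 3)) + 47718/s(-62) = -42669*1/(16*(-4 + 3)²) + 47718/(4 - 62) = -42669/(4*(2*(-1))²) + 47718/(-58) = -42669/(4*(-2)²) + 47718*(-1/58) = -42669/(4*4) - 23859/29 = -42669/16 - 23859/29 = -1619145/464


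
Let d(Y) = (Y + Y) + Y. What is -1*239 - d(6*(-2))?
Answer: -203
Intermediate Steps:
d(Y) = 3*Y (d(Y) = 2*Y + Y = 3*Y)
-1*239 - d(6*(-2)) = -1*239 - 3*6*(-2) = -239 - 3*(-12) = -239 - 1*(-36) = -239 + 36 = -203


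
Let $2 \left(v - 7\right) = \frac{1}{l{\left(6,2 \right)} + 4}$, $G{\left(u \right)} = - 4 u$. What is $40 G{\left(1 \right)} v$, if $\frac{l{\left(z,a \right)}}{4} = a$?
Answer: $- \frac{3380}{3} \approx -1126.7$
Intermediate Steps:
$l{\left(z,a \right)} = 4 a$
$v = \frac{169}{24}$ ($v = 7 + \frac{1}{2 \left(4 \cdot 2 + 4\right)} = 7 + \frac{1}{2 \left(8 + 4\right)} = 7 + \frac{1}{2 \cdot 12} = 7 + \frac{1}{2} \cdot \frac{1}{12} = 7 + \frac{1}{24} = \frac{169}{24} \approx 7.0417$)
$40 G{\left(1 \right)} v = 40 \left(\left(-4\right) 1\right) \frac{169}{24} = 40 \left(-4\right) \frac{169}{24} = \left(-160\right) \frac{169}{24} = - \frac{3380}{3}$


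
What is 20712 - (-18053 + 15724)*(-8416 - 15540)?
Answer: -55772812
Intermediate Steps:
20712 - (-18053 + 15724)*(-8416 - 15540) = 20712 - (-2329)*(-23956) = 20712 - 1*55793524 = 20712 - 55793524 = -55772812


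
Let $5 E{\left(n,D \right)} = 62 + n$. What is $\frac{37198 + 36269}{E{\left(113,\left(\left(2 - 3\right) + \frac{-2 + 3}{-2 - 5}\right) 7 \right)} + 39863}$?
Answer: $\frac{73467}{39898} \approx 1.8414$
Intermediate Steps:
$E{\left(n,D \right)} = \frac{62}{5} + \frac{n}{5}$ ($E{\left(n,D \right)} = \frac{62 + n}{5} = \frac{62}{5} + \frac{n}{5}$)
$\frac{37198 + 36269}{E{\left(113,\left(\left(2 - 3\right) + \frac{-2 + 3}{-2 - 5}\right) 7 \right)} + 39863} = \frac{37198 + 36269}{\left(\frac{62}{5} + \frac{1}{5} \cdot 113\right) + 39863} = \frac{73467}{\left(\frac{62}{5} + \frac{113}{5}\right) + 39863} = \frac{73467}{35 + 39863} = \frac{73467}{39898}$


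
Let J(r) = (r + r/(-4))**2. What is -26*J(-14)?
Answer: -5733/2 ≈ -2866.5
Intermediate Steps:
J(r) = 9*r**2/16 (J(r) = (r + r*(-1/4))**2 = (r - r/4)**2 = (3*r/4)**2 = 9*r**2/16)
-26*J(-14) = -117*(-14)**2/8 = -117*196/8 = -26*441/4 = -5733/2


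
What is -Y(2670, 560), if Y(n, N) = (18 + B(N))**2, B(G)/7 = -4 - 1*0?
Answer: -100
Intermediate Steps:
B(G) = -28 (B(G) = 7*(-4 - 1*0) = 7*(-4 + 0) = 7*(-4) = -28)
Y(n, N) = 100 (Y(n, N) = (18 - 28)**2 = (-10)**2 = 100)
-Y(2670, 560) = -1*100 = -100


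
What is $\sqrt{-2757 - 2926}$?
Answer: $i \sqrt{5683} \approx 75.386 i$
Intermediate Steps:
$\sqrt{-2757 - 2926} = \sqrt{-5683} = i \sqrt{5683}$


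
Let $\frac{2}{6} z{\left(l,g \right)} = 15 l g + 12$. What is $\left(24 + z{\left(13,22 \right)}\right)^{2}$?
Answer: $167184900$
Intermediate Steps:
$z{\left(l,g \right)} = 36 + 45 g l$ ($z{\left(l,g \right)} = 3 \left(15 l g + 12\right) = 3 \left(15 g l + 12\right) = 3 \left(12 + 15 g l\right) = 36 + 45 g l$)
$\left(24 + z{\left(13,22 \right)}\right)^{2} = \left(24 + \left(36 + 45 \cdot 22 \cdot 13\right)\right)^{2} = \left(24 + \left(36 + 12870\right)\right)^{2} = \left(24 + 12906\right)^{2} = 12930^{2} = 167184900$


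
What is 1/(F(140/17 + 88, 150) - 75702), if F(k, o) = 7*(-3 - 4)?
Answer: -1/75751 ≈ -1.3201e-5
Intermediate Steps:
F(k, o) = -49 (F(k, o) = 7*(-7) = -49)
1/(F(140/17 + 88, 150) - 75702) = 1/(-49 - 75702) = 1/(-75751) = -1/75751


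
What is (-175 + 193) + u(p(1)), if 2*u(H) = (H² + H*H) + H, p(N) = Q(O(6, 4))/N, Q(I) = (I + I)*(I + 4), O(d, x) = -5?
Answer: 123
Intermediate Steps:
Q(I) = 2*I*(4 + I) (Q(I) = (2*I)*(4 + I) = 2*I*(4 + I))
p(N) = 10/N (p(N) = (2*(-5)*(4 - 5))/N = (2*(-5)*(-1))/N = 10/N)
u(H) = H² + H/2 (u(H) = ((H² + H*H) + H)/2 = ((H² + H²) + H)/2 = (2*H² + H)/2 = (H + 2*H²)/2 = H² + H/2)
(-175 + 193) + u(p(1)) = (-175 + 193) + (10/1)*(½ + 10/1) = 18 + (10*1)*(½ + 10*1) = 18 + 10*(½ + 10) = 18 + 10*(21/2) = 18 + 105 = 123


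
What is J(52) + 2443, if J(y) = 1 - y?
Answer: 2392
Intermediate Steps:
J(52) + 2443 = (1 - 1*52) + 2443 = (1 - 52) + 2443 = -51 + 2443 = 2392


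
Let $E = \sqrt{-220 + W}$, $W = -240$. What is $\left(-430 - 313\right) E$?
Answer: $- 1486 i \sqrt{115} \approx - 15936.0 i$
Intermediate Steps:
$E = 2 i \sqrt{115}$ ($E = \sqrt{-220 - 240} = \sqrt{-460} = 2 i \sqrt{115} \approx 21.448 i$)
$\left(-430 - 313\right) E = \left(-430 - 313\right) 2 i \sqrt{115} = - 743 \cdot 2 i \sqrt{115} = - 1486 i \sqrt{115}$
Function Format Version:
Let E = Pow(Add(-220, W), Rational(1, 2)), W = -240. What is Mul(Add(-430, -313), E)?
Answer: Mul(-1486, I, Pow(115, Rational(1, 2))) ≈ Mul(-15936., I)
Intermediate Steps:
E = Mul(2, I, Pow(115, Rational(1, 2))) (E = Pow(Add(-220, -240), Rational(1, 2)) = Pow(-460, Rational(1, 2)) = Mul(2, I, Pow(115, Rational(1, 2))) ≈ Mul(21.448, I))
Mul(Add(-430, -313), E) = Mul(Add(-430, -313), Mul(2, I, Pow(115, Rational(1, 2)))) = Mul(-743, Mul(2, I, Pow(115, Rational(1, 2)))) = Mul(-1486, I, Pow(115, Rational(1, 2)))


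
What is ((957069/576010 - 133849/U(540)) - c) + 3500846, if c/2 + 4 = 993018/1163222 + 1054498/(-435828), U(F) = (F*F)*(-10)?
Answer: 12421059335105511632040326941/3548003477376709044000 ≈ 3.5009e+6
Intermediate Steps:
U(F) = -10*F² (U(F) = F²*(-10) = -10*F²)
c = -705422273729/63370589727 (c = -8 + 2*(993018/1163222 + 1054498/(-435828)) = -8 + 2*(993018*(1/1163222) + 1054498*(-1/435828)) = -8 + 2*(496509/581611 - 527249/217914) = -8 + 2*(-198457555913/126741179454) = -8 - 198457555913/63370589727 = -705422273729/63370589727 ≈ -11.132)
((957069/576010 - 133849/U(540)) - c) + 3500846 = ((957069/576010 - 133849/((-10*540²))) - 1*(-705422273729/63370589727)) + 3500846 = ((957069*(1/576010) - 133849/((-10*291600))) + 705422273729/63370589727) + 3500846 = ((957069/576010 - 133849/(-2916000)) + 705422273729/63370589727) + 3500846 = ((957069/576010 - 133849*(-1/2916000)) + 705422273729/63370589727) + 3500846 = ((957069/576010 + 133849/2916000) + 705422273729/63370589727) + 3500846 = (286791156649/167964516000 + 705422273729/63370589727) + 3500846 = 45553345169282189102941/3548003477376709044000 + 3500846 = 12421059335105511632040326941/3548003477376709044000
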